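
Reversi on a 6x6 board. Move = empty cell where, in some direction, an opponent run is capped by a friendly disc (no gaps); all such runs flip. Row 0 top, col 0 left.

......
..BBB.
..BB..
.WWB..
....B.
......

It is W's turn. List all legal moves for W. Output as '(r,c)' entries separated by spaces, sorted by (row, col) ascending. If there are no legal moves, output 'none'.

(0,1): no bracket -> illegal
(0,2): flips 2 -> legal
(0,3): no bracket -> illegal
(0,4): flips 2 -> legal
(0,5): flips 2 -> legal
(1,1): no bracket -> illegal
(1,5): no bracket -> illegal
(2,1): no bracket -> illegal
(2,4): no bracket -> illegal
(2,5): no bracket -> illegal
(3,4): flips 1 -> legal
(3,5): no bracket -> illegal
(4,2): no bracket -> illegal
(4,3): no bracket -> illegal
(4,5): no bracket -> illegal
(5,3): no bracket -> illegal
(5,4): no bracket -> illegal
(5,5): no bracket -> illegal

Answer: (0,2) (0,4) (0,5) (3,4)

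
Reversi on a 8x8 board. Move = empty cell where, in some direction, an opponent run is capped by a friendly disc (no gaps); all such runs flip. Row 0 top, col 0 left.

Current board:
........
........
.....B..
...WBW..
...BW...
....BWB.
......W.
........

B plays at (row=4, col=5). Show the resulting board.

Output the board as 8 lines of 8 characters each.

Place B at (4,5); scan 8 dirs for brackets.
Dir NW: first cell 'B' (not opp) -> no flip
Dir N: opp run (3,5) capped by B -> flip
Dir NE: first cell '.' (not opp) -> no flip
Dir W: opp run (4,4) capped by B -> flip
Dir E: first cell '.' (not opp) -> no flip
Dir SW: first cell 'B' (not opp) -> no flip
Dir S: opp run (5,5), next='.' -> no flip
Dir SE: first cell 'B' (not opp) -> no flip
All flips: (3,5) (4,4)

Answer: ........
........
.....B..
...WBB..
...BBB..
....BWB.
......W.
........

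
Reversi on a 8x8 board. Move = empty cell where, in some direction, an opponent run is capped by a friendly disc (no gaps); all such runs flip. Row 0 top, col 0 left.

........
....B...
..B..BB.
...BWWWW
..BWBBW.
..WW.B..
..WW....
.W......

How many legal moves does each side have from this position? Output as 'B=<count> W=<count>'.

Answer: B=9 W=12

Derivation:
-- B to move --
(2,3): flips 1 -> legal
(2,4): flips 1 -> legal
(2,7): flips 1 -> legal
(3,2): no bracket -> illegal
(4,1): no bracket -> illegal
(4,7): flips 2 -> legal
(5,1): no bracket -> illegal
(5,4): no bracket -> illegal
(5,6): flips 2 -> legal
(5,7): no bracket -> illegal
(6,0): no bracket -> illegal
(6,1): flips 3 -> legal
(6,4): flips 1 -> legal
(7,0): no bracket -> illegal
(7,2): flips 2 -> legal
(7,3): flips 3 -> legal
(7,4): no bracket -> illegal
B mobility = 9
-- W to move --
(0,3): flips 2 -> legal
(0,4): no bracket -> illegal
(0,5): no bracket -> illegal
(1,1): no bracket -> illegal
(1,2): no bracket -> illegal
(1,3): no bracket -> illegal
(1,5): flips 2 -> legal
(1,6): flips 2 -> legal
(1,7): flips 1 -> legal
(2,1): no bracket -> illegal
(2,3): flips 1 -> legal
(2,4): no bracket -> illegal
(2,7): no bracket -> illegal
(3,1): flips 1 -> legal
(3,2): flips 2 -> legal
(4,1): flips 1 -> legal
(5,1): no bracket -> illegal
(5,4): flips 2 -> legal
(5,6): flips 1 -> legal
(6,4): flips 1 -> legal
(6,5): flips 2 -> legal
(6,6): no bracket -> illegal
W mobility = 12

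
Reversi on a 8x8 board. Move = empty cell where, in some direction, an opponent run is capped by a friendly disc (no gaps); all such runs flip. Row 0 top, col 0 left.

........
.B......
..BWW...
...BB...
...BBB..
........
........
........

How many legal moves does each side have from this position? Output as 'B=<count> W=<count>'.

Answer: B=5 W=5

Derivation:
-- B to move --
(1,2): flips 1 -> legal
(1,3): flips 1 -> legal
(1,4): flips 1 -> legal
(1,5): flips 1 -> legal
(2,5): flips 2 -> legal
(3,2): no bracket -> illegal
(3,5): no bracket -> illegal
B mobility = 5
-- W to move --
(0,0): no bracket -> illegal
(0,1): no bracket -> illegal
(0,2): no bracket -> illegal
(1,0): no bracket -> illegal
(1,2): no bracket -> illegal
(1,3): no bracket -> illegal
(2,0): no bracket -> illegal
(2,1): flips 1 -> legal
(2,5): no bracket -> illegal
(3,1): no bracket -> illegal
(3,2): no bracket -> illegal
(3,5): no bracket -> illegal
(3,6): no bracket -> illegal
(4,2): flips 1 -> legal
(4,6): no bracket -> illegal
(5,2): no bracket -> illegal
(5,3): flips 2 -> legal
(5,4): flips 2 -> legal
(5,5): no bracket -> illegal
(5,6): flips 2 -> legal
W mobility = 5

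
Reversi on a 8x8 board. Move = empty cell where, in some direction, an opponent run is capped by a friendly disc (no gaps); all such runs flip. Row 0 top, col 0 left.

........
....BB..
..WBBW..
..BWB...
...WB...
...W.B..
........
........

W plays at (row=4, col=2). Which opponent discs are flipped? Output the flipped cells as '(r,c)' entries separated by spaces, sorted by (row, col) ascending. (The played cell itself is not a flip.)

Dir NW: first cell '.' (not opp) -> no flip
Dir N: opp run (3,2) capped by W -> flip
Dir NE: first cell 'W' (not opp) -> no flip
Dir W: first cell '.' (not opp) -> no flip
Dir E: first cell 'W' (not opp) -> no flip
Dir SW: first cell '.' (not opp) -> no flip
Dir S: first cell '.' (not opp) -> no flip
Dir SE: first cell 'W' (not opp) -> no flip

Answer: (3,2)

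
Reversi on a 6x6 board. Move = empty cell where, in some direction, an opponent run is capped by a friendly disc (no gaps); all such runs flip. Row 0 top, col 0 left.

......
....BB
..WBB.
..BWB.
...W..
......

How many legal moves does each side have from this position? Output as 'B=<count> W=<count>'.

-- B to move --
(1,1): no bracket -> illegal
(1,2): flips 1 -> legal
(1,3): no bracket -> illegal
(2,1): flips 1 -> legal
(3,1): no bracket -> illegal
(4,2): flips 1 -> legal
(4,4): no bracket -> illegal
(5,2): flips 1 -> legal
(5,3): flips 2 -> legal
(5,4): flips 1 -> legal
B mobility = 6
-- W to move --
(0,3): no bracket -> illegal
(0,4): no bracket -> illegal
(0,5): no bracket -> illegal
(1,2): no bracket -> illegal
(1,3): flips 1 -> legal
(2,1): flips 1 -> legal
(2,5): flips 3 -> legal
(3,1): flips 1 -> legal
(3,5): flips 1 -> legal
(4,1): no bracket -> illegal
(4,2): flips 1 -> legal
(4,4): no bracket -> illegal
(4,5): no bracket -> illegal
W mobility = 6

Answer: B=6 W=6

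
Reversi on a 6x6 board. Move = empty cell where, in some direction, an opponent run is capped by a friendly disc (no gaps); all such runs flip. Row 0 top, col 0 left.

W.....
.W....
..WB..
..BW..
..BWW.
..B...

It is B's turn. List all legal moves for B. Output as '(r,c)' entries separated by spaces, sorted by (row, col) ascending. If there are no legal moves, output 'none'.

Answer: (1,2) (2,1) (2,4) (3,4) (4,5) (5,3) (5,4)

Derivation:
(0,1): no bracket -> illegal
(0,2): no bracket -> illegal
(1,0): no bracket -> illegal
(1,2): flips 1 -> legal
(1,3): no bracket -> illegal
(2,0): no bracket -> illegal
(2,1): flips 1 -> legal
(2,4): flips 1 -> legal
(3,1): no bracket -> illegal
(3,4): flips 2 -> legal
(3,5): no bracket -> illegal
(4,5): flips 2 -> legal
(5,3): flips 2 -> legal
(5,4): flips 1 -> legal
(5,5): no bracket -> illegal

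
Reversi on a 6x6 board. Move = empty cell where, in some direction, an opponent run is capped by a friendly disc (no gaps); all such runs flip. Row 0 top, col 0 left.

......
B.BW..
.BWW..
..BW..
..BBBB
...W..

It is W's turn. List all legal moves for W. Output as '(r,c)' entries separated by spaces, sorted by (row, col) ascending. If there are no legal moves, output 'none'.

(0,0): no bracket -> illegal
(0,1): flips 1 -> legal
(0,2): flips 1 -> legal
(0,3): no bracket -> illegal
(1,1): flips 1 -> legal
(2,0): flips 1 -> legal
(3,0): no bracket -> illegal
(3,1): flips 2 -> legal
(3,4): no bracket -> illegal
(3,5): flips 1 -> legal
(4,1): flips 1 -> legal
(5,1): flips 1 -> legal
(5,2): flips 2 -> legal
(5,4): no bracket -> illegal
(5,5): flips 1 -> legal

Answer: (0,1) (0,2) (1,1) (2,0) (3,1) (3,5) (4,1) (5,1) (5,2) (5,5)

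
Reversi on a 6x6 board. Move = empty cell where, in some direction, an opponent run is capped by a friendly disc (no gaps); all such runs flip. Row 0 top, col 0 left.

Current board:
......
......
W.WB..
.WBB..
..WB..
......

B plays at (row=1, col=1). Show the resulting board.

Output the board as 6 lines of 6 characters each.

Place B at (1,1); scan 8 dirs for brackets.
Dir NW: first cell '.' (not opp) -> no flip
Dir N: first cell '.' (not opp) -> no flip
Dir NE: first cell '.' (not opp) -> no flip
Dir W: first cell '.' (not opp) -> no flip
Dir E: first cell '.' (not opp) -> no flip
Dir SW: opp run (2,0), next=edge -> no flip
Dir S: first cell '.' (not opp) -> no flip
Dir SE: opp run (2,2) capped by B -> flip
All flips: (2,2)

Answer: ......
.B....
W.BB..
.WBB..
..WB..
......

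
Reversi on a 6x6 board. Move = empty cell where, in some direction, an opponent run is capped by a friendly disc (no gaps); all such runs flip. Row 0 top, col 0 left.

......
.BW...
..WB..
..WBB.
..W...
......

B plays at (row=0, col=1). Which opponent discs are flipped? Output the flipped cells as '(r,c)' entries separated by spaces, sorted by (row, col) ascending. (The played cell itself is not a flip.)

Dir NW: edge -> no flip
Dir N: edge -> no flip
Dir NE: edge -> no flip
Dir W: first cell '.' (not opp) -> no flip
Dir E: first cell '.' (not opp) -> no flip
Dir SW: first cell '.' (not opp) -> no flip
Dir S: first cell 'B' (not opp) -> no flip
Dir SE: opp run (1,2) capped by B -> flip

Answer: (1,2)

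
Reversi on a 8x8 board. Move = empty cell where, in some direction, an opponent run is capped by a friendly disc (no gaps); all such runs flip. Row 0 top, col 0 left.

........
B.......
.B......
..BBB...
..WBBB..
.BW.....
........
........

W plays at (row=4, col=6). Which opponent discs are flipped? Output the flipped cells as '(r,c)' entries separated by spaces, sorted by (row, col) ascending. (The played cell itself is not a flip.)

Answer: (4,3) (4,4) (4,5)

Derivation:
Dir NW: first cell '.' (not opp) -> no flip
Dir N: first cell '.' (not opp) -> no flip
Dir NE: first cell '.' (not opp) -> no flip
Dir W: opp run (4,5) (4,4) (4,3) capped by W -> flip
Dir E: first cell '.' (not opp) -> no flip
Dir SW: first cell '.' (not opp) -> no flip
Dir S: first cell '.' (not opp) -> no flip
Dir SE: first cell '.' (not opp) -> no flip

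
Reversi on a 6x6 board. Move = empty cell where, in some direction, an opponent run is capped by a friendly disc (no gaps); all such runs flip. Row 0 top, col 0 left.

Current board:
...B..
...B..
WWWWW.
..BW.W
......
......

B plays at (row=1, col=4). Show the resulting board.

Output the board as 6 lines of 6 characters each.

Place B at (1,4); scan 8 dirs for brackets.
Dir NW: first cell 'B' (not opp) -> no flip
Dir N: first cell '.' (not opp) -> no flip
Dir NE: first cell '.' (not opp) -> no flip
Dir W: first cell 'B' (not opp) -> no flip
Dir E: first cell '.' (not opp) -> no flip
Dir SW: opp run (2,3) capped by B -> flip
Dir S: opp run (2,4), next='.' -> no flip
Dir SE: first cell '.' (not opp) -> no flip
All flips: (2,3)

Answer: ...B..
...BB.
WWWBW.
..BW.W
......
......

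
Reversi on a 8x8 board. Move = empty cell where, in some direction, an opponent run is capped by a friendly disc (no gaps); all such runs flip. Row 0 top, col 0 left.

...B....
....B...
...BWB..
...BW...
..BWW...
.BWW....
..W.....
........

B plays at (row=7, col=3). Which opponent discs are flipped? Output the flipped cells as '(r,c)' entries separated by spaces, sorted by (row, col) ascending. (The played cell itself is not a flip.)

Answer: (6,2)

Derivation:
Dir NW: opp run (6,2) capped by B -> flip
Dir N: first cell '.' (not opp) -> no flip
Dir NE: first cell '.' (not opp) -> no flip
Dir W: first cell '.' (not opp) -> no flip
Dir E: first cell '.' (not opp) -> no flip
Dir SW: edge -> no flip
Dir S: edge -> no flip
Dir SE: edge -> no flip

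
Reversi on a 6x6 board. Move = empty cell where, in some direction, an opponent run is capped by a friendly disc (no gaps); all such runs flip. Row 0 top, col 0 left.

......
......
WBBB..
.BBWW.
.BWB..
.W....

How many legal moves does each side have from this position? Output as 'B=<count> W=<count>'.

-- B to move --
(1,0): no bracket -> illegal
(1,1): no bracket -> illegal
(2,4): no bracket -> illegal
(2,5): flips 1 -> legal
(3,0): no bracket -> illegal
(3,5): flips 2 -> legal
(4,0): no bracket -> illegal
(4,4): flips 1 -> legal
(4,5): flips 1 -> legal
(5,0): no bracket -> illegal
(5,2): flips 1 -> legal
(5,3): flips 1 -> legal
B mobility = 6
-- W to move --
(1,0): no bracket -> illegal
(1,1): flips 4 -> legal
(1,2): flips 3 -> legal
(1,3): flips 1 -> legal
(1,4): no bracket -> illegal
(2,4): flips 3 -> legal
(3,0): flips 2 -> legal
(4,0): flips 1 -> legal
(4,4): flips 1 -> legal
(5,0): no bracket -> illegal
(5,2): flips 1 -> legal
(5,3): flips 1 -> legal
(5,4): no bracket -> illegal
W mobility = 9

Answer: B=6 W=9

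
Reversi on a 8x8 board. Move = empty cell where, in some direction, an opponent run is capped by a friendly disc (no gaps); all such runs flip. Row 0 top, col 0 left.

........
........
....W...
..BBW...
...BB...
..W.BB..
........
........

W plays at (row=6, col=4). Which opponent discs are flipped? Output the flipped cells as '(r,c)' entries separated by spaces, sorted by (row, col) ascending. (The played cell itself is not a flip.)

Dir NW: first cell '.' (not opp) -> no flip
Dir N: opp run (5,4) (4,4) capped by W -> flip
Dir NE: opp run (5,5), next='.' -> no flip
Dir W: first cell '.' (not opp) -> no flip
Dir E: first cell '.' (not opp) -> no flip
Dir SW: first cell '.' (not opp) -> no flip
Dir S: first cell '.' (not opp) -> no flip
Dir SE: first cell '.' (not opp) -> no flip

Answer: (4,4) (5,4)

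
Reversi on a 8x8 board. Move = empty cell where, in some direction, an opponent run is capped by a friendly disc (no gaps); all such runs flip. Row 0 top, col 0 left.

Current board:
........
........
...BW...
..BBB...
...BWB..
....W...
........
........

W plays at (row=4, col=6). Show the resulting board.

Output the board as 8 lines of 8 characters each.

Place W at (4,6); scan 8 dirs for brackets.
Dir NW: first cell '.' (not opp) -> no flip
Dir N: first cell '.' (not opp) -> no flip
Dir NE: first cell '.' (not opp) -> no flip
Dir W: opp run (4,5) capped by W -> flip
Dir E: first cell '.' (not opp) -> no flip
Dir SW: first cell '.' (not opp) -> no flip
Dir S: first cell '.' (not opp) -> no flip
Dir SE: first cell '.' (not opp) -> no flip
All flips: (4,5)

Answer: ........
........
...BW...
..BBB...
...BWWW.
....W...
........
........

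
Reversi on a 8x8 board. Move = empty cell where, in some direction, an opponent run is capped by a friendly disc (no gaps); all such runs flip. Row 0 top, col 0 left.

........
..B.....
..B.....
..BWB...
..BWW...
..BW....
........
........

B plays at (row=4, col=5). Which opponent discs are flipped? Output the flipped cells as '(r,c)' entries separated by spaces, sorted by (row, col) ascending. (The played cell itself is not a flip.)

Answer: (4,3) (4,4)

Derivation:
Dir NW: first cell 'B' (not opp) -> no flip
Dir N: first cell '.' (not opp) -> no flip
Dir NE: first cell '.' (not opp) -> no flip
Dir W: opp run (4,4) (4,3) capped by B -> flip
Dir E: first cell '.' (not opp) -> no flip
Dir SW: first cell '.' (not opp) -> no flip
Dir S: first cell '.' (not opp) -> no flip
Dir SE: first cell '.' (not opp) -> no flip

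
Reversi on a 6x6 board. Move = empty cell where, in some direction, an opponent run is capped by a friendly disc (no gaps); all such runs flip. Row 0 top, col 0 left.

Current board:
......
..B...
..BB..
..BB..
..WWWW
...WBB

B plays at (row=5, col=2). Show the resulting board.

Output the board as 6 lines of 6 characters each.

Answer: ......
..B...
..BB..
..BB..
..BWWW
..BBBB

Derivation:
Place B at (5,2); scan 8 dirs for brackets.
Dir NW: first cell '.' (not opp) -> no flip
Dir N: opp run (4,2) capped by B -> flip
Dir NE: opp run (4,3), next='.' -> no flip
Dir W: first cell '.' (not opp) -> no flip
Dir E: opp run (5,3) capped by B -> flip
Dir SW: edge -> no flip
Dir S: edge -> no flip
Dir SE: edge -> no flip
All flips: (4,2) (5,3)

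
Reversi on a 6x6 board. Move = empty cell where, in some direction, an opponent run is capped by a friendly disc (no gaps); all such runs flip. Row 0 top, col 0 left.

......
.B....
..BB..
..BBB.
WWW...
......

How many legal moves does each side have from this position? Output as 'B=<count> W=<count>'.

-- B to move --
(3,0): no bracket -> illegal
(3,1): no bracket -> illegal
(4,3): no bracket -> illegal
(5,0): flips 1 -> legal
(5,1): flips 1 -> legal
(5,2): flips 1 -> legal
(5,3): no bracket -> illegal
B mobility = 3
-- W to move --
(0,0): no bracket -> illegal
(0,1): no bracket -> illegal
(0,2): no bracket -> illegal
(1,0): no bracket -> illegal
(1,2): flips 2 -> legal
(1,3): no bracket -> illegal
(1,4): flips 2 -> legal
(2,0): no bracket -> illegal
(2,1): no bracket -> illegal
(2,4): flips 1 -> legal
(2,5): no bracket -> illegal
(3,1): no bracket -> illegal
(3,5): no bracket -> illegal
(4,3): no bracket -> illegal
(4,4): no bracket -> illegal
(4,5): no bracket -> illegal
W mobility = 3

Answer: B=3 W=3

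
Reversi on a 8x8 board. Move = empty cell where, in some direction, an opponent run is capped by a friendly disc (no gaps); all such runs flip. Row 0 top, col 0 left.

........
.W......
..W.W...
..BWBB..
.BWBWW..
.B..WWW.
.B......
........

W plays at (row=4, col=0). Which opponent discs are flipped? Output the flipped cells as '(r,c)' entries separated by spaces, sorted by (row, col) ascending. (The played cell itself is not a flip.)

Answer: (4,1)

Derivation:
Dir NW: edge -> no flip
Dir N: first cell '.' (not opp) -> no flip
Dir NE: first cell '.' (not opp) -> no flip
Dir W: edge -> no flip
Dir E: opp run (4,1) capped by W -> flip
Dir SW: edge -> no flip
Dir S: first cell '.' (not opp) -> no flip
Dir SE: opp run (5,1), next='.' -> no flip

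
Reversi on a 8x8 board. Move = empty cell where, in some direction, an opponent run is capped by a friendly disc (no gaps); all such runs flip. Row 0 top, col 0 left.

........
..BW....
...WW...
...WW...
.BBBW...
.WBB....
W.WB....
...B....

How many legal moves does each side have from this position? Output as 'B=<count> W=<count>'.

-- B to move --
(0,2): no bracket -> illegal
(0,3): flips 3 -> legal
(0,4): no bracket -> illegal
(1,4): flips 1 -> legal
(1,5): flips 2 -> legal
(2,2): no bracket -> illegal
(2,5): flips 1 -> legal
(3,2): no bracket -> illegal
(3,5): flips 1 -> legal
(4,0): flips 2 -> legal
(4,5): flips 3 -> legal
(5,0): flips 1 -> legal
(5,4): no bracket -> illegal
(5,5): no bracket -> illegal
(6,1): flips 2 -> legal
(7,0): no bracket -> illegal
(7,1): flips 1 -> legal
(7,2): flips 1 -> legal
B mobility = 11
-- W to move --
(0,1): flips 1 -> legal
(0,2): no bracket -> illegal
(0,3): no bracket -> illegal
(1,1): flips 1 -> legal
(2,1): no bracket -> illegal
(2,2): no bracket -> illegal
(3,0): no bracket -> illegal
(3,1): flips 1 -> legal
(3,2): flips 2 -> legal
(4,0): flips 3 -> legal
(5,0): no bracket -> illegal
(5,4): flips 2 -> legal
(6,1): flips 2 -> legal
(6,4): flips 1 -> legal
(7,2): no bracket -> illegal
(7,4): no bracket -> illegal
W mobility = 8

Answer: B=11 W=8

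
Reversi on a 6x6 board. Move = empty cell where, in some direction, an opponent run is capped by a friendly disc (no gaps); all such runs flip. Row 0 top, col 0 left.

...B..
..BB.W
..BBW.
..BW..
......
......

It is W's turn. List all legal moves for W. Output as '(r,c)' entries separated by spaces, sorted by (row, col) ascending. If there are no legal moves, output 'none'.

(0,1): no bracket -> illegal
(0,2): flips 1 -> legal
(0,4): no bracket -> illegal
(1,1): flips 1 -> legal
(1,4): no bracket -> illegal
(2,1): flips 2 -> legal
(3,1): flips 1 -> legal
(3,4): no bracket -> illegal
(4,1): no bracket -> illegal
(4,2): no bracket -> illegal
(4,3): no bracket -> illegal

Answer: (0,2) (1,1) (2,1) (3,1)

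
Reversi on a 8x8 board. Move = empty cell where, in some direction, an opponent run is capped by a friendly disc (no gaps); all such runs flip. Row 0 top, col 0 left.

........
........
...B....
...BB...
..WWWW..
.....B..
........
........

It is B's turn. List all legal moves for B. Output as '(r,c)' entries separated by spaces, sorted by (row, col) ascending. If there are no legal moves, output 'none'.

Answer: (3,5) (5,1) (5,2) (5,3) (5,4) (5,6)

Derivation:
(3,1): no bracket -> illegal
(3,2): no bracket -> illegal
(3,5): flips 1 -> legal
(3,6): no bracket -> illegal
(4,1): no bracket -> illegal
(4,6): no bracket -> illegal
(5,1): flips 1 -> legal
(5,2): flips 1 -> legal
(5,3): flips 1 -> legal
(5,4): flips 1 -> legal
(5,6): flips 1 -> legal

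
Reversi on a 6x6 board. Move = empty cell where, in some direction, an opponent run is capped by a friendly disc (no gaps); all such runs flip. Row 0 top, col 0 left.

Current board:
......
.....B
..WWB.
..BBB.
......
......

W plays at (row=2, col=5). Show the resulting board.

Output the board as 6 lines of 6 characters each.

Answer: ......
.....B
..WWWW
..BBB.
......
......

Derivation:
Place W at (2,5); scan 8 dirs for brackets.
Dir NW: first cell '.' (not opp) -> no flip
Dir N: opp run (1,5), next='.' -> no flip
Dir NE: edge -> no flip
Dir W: opp run (2,4) capped by W -> flip
Dir E: edge -> no flip
Dir SW: opp run (3,4), next='.' -> no flip
Dir S: first cell '.' (not opp) -> no flip
Dir SE: edge -> no flip
All flips: (2,4)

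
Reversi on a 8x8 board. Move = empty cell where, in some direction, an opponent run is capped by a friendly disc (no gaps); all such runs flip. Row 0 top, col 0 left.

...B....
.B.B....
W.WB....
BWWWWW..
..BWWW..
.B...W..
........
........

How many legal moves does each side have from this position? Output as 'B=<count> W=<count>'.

Answer: B=11 W=11

Derivation:
-- B to move --
(1,0): flips 1 -> legal
(1,2): flips 2 -> legal
(2,1): flips 1 -> legal
(2,4): flips 1 -> legal
(2,5): no bracket -> illegal
(2,6): no bracket -> illegal
(3,6): flips 5 -> legal
(4,0): flips 2 -> legal
(4,1): flips 1 -> legal
(4,6): flips 3 -> legal
(5,2): no bracket -> illegal
(5,3): flips 2 -> legal
(5,4): no bracket -> illegal
(5,6): flips 2 -> legal
(6,4): no bracket -> illegal
(6,5): no bracket -> illegal
(6,6): flips 4 -> legal
B mobility = 11
-- W to move --
(0,0): flips 1 -> legal
(0,1): no bracket -> illegal
(0,2): flips 1 -> legal
(0,4): flips 1 -> legal
(1,0): no bracket -> illegal
(1,2): flips 1 -> legal
(1,4): flips 1 -> legal
(2,1): no bracket -> illegal
(2,4): flips 1 -> legal
(4,0): flips 1 -> legal
(4,1): flips 1 -> legal
(5,0): no bracket -> illegal
(5,2): flips 1 -> legal
(5,3): flips 1 -> legal
(6,0): flips 2 -> legal
(6,1): no bracket -> illegal
(6,2): no bracket -> illegal
W mobility = 11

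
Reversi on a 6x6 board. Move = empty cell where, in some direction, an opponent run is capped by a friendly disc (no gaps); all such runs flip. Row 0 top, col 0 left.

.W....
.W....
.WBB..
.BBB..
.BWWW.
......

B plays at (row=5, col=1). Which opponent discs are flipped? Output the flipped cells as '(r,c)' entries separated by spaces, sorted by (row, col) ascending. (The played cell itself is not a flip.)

Dir NW: first cell '.' (not opp) -> no flip
Dir N: first cell 'B' (not opp) -> no flip
Dir NE: opp run (4,2) capped by B -> flip
Dir W: first cell '.' (not opp) -> no flip
Dir E: first cell '.' (not opp) -> no flip
Dir SW: edge -> no flip
Dir S: edge -> no flip
Dir SE: edge -> no flip

Answer: (4,2)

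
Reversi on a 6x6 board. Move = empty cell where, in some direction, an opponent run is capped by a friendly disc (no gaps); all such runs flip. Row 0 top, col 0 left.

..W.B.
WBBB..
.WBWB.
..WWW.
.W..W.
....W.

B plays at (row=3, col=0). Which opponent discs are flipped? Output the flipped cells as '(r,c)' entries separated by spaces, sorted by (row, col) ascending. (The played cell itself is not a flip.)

Answer: (2,1)

Derivation:
Dir NW: edge -> no flip
Dir N: first cell '.' (not opp) -> no flip
Dir NE: opp run (2,1) capped by B -> flip
Dir W: edge -> no flip
Dir E: first cell '.' (not opp) -> no flip
Dir SW: edge -> no flip
Dir S: first cell '.' (not opp) -> no flip
Dir SE: opp run (4,1), next='.' -> no flip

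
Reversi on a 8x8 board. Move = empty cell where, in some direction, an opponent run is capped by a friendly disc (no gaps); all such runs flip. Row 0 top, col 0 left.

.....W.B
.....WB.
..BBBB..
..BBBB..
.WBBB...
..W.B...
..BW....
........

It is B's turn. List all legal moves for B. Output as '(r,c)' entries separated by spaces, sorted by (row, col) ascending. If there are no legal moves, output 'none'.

(0,4): no bracket -> illegal
(0,6): flips 1 -> legal
(1,4): flips 1 -> legal
(2,6): no bracket -> illegal
(3,0): no bracket -> illegal
(3,1): no bracket -> illegal
(4,0): flips 1 -> legal
(5,0): flips 1 -> legal
(5,1): no bracket -> illegal
(5,3): no bracket -> illegal
(6,1): flips 1 -> legal
(6,4): flips 1 -> legal
(7,2): flips 1 -> legal
(7,3): no bracket -> illegal
(7,4): no bracket -> illegal

Answer: (0,6) (1,4) (4,0) (5,0) (6,1) (6,4) (7,2)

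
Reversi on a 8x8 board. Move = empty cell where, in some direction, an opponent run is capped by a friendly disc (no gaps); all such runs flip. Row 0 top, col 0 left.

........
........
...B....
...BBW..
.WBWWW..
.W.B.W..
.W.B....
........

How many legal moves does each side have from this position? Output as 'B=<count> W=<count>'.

-- B to move --
(2,4): no bracket -> illegal
(2,5): no bracket -> illegal
(2,6): flips 2 -> legal
(3,0): no bracket -> illegal
(3,1): no bracket -> illegal
(3,2): no bracket -> illegal
(3,6): flips 1 -> legal
(4,0): flips 1 -> legal
(4,6): flips 3 -> legal
(5,0): no bracket -> illegal
(5,2): flips 1 -> legal
(5,4): flips 1 -> legal
(5,6): flips 1 -> legal
(6,0): flips 1 -> legal
(6,2): no bracket -> illegal
(6,4): no bracket -> illegal
(6,5): no bracket -> illegal
(6,6): flips 2 -> legal
(7,0): no bracket -> illegal
(7,1): no bracket -> illegal
(7,2): no bracket -> illegal
B mobility = 9
-- W to move --
(1,2): flips 2 -> legal
(1,3): flips 2 -> legal
(1,4): no bracket -> illegal
(2,2): flips 1 -> legal
(2,4): flips 3 -> legal
(2,5): flips 1 -> legal
(3,1): no bracket -> illegal
(3,2): flips 2 -> legal
(5,2): no bracket -> illegal
(5,4): no bracket -> illegal
(6,2): flips 1 -> legal
(6,4): no bracket -> illegal
(7,2): no bracket -> illegal
(7,3): flips 2 -> legal
(7,4): no bracket -> illegal
W mobility = 8

Answer: B=9 W=8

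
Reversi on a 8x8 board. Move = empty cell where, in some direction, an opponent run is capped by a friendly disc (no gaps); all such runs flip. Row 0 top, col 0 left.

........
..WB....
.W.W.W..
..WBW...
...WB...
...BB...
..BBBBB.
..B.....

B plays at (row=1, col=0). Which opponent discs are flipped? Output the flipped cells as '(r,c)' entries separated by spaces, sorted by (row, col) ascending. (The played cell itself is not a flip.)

Answer: (2,1) (3,2) (4,3)

Derivation:
Dir NW: edge -> no flip
Dir N: first cell '.' (not opp) -> no flip
Dir NE: first cell '.' (not opp) -> no flip
Dir W: edge -> no flip
Dir E: first cell '.' (not opp) -> no flip
Dir SW: edge -> no flip
Dir S: first cell '.' (not opp) -> no flip
Dir SE: opp run (2,1) (3,2) (4,3) capped by B -> flip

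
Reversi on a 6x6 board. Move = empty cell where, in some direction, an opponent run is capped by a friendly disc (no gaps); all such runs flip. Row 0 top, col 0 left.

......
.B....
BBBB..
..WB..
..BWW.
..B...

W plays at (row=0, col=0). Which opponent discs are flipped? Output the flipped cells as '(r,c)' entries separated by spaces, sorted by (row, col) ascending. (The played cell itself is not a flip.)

Dir NW: edge -> no flip
Dir N: edge -> no flip
Dir NE: edge -> no flip
Dir W: edge -> no flip
Dir E: first cell '.' (not opp) -> no flip
Dir SW: edge -> no flip
Dir S: first cell '.' (not opp) -> no flip
Dir SE: opp run (1,1) (2,2) (3,3) capped by W -> flip

Answer: (1,1) (2,2) (3,3)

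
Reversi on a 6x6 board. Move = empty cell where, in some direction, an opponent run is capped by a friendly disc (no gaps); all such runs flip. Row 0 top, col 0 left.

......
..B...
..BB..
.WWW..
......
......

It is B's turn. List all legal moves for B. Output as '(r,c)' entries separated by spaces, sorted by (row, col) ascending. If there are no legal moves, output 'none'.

(2,0): no bracket -> illegal
(2,1): no bracket -> illegal
(2,4): no bracket -> illegal
(3,0): no bracket -> illegal
(3,4): no bracket -> illegal
(4,0): flips 1 -> legal
(4,1): flips 1 -> legal
(4,2): flips 1 -> legal
(4,3): flips 1 -> legal
(4,4): flips 1 -> legal

Answer: (4,0) (4,1) (4,2) (4,3) (4,4)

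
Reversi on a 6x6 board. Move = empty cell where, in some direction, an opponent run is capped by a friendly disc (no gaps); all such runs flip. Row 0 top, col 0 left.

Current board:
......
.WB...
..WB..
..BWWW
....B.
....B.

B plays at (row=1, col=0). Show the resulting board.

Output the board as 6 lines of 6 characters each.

Place B at (1,0); scan 8 dirs for brackets.
Dir NW: edge -> no flip
Dir N: first cell '.' (not opp) -> no flip
Dir NE: first cell '.' (not opp) -> no flip
Dir W: edge -> no flip
Dir E: opp run (1,1) capped by B -> flip
Dir SW: edge -> no flip
Dir S: first cell '.' (not opp) -> no flip
Dir SE: first cell '.' (not opp) -> no flip
All flips: (1,1)

Answer: ......
BBB...
..WB..
..BWWW
....B.
....B.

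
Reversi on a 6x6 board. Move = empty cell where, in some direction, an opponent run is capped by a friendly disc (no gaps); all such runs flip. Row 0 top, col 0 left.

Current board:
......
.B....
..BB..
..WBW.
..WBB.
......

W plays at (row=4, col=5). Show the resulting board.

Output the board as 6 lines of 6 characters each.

Place W at (4,5); scan 8 dirs for brackets.
Dir NW: first cell 'W' (not opp) -> no flip
Dir N: first cell '.' (not opp) -> no flip
Dir NE: edge -> no flip
Dir W: opp run (4,4) (4,3) capped by W -> flip
Dir E: edge -> no flip
Dir SW: first cell '.' (not opp) -> no flip
Dir S: first cell '.' (not opp) -> no flip
Dir SE: edge -> no flip
All flips: (4,3) (4,4)

Answer: ......
.B....
..BB..
..WBW.
..WWWW
......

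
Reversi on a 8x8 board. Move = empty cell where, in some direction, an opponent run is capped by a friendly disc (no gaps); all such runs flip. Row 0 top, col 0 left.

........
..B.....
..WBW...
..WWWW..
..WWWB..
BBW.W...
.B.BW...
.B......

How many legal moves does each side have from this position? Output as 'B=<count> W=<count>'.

Answer: B=7 W=13

Derivation:
-- B to move --
(1,1): no bracket -> illegal
(1,3): no bracket -> illegal
(1,4): no bracket -> illegal
(1,5): flips 3 -> legal
(2,1): flips 1 -> legal
(2,5): flips 5 -> legal
(2,6): no bracket -> illegal
(3,1): no bracket -> illegal
(3,6): no bracket -> illegal
(4,1): flips 5 -> legal
(4,6): no bracket -> illegal
(5,3): flips 3 -> legal
(5,5): no bracket -> illegal
(6,2): flips 4 -> legal
(6,5): flips 1 -> legal
(7,3): no bracket -> illegal
(7,4): no bracket -> illegal
(7,5): no bracket -> illegal
B mobility = 7
-- W to move --
(0,1): flips 2 -> legal
(0,2): flips 1 -> legal
(0,3): no bracket -> illegal
(1,1): no bracket -> illegal
(1,3): flips 1 -> legal
(1,4): flips 1 -> legal
(2,1): no bracket -> illegal
(3,6): flips 1 -> legal
(4,0): no bracket -> illegal
(4,1): no bracket -> illegal
(4,6): flips 1 -> legal
(5,3): no bracket -> illegal
(5,5): flips 1 -> legal
(5,6): flips 1 -> legal
(6,0): flips 1 -> legal
(6,2): flips 1 -> legal
(7,0): flips 1 -> legal
(7,2): flips 1 -> legal
(7,3): no bracket -> illegal
(7,4): flips 1 -> legal
W mobility = 13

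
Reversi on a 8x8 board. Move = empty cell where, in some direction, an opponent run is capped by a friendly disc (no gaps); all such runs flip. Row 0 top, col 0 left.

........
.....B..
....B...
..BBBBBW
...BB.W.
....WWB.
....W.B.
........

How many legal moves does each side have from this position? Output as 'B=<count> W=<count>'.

-- B to move --
(2,6): no bracket -> illegal
(2,7): no bracket -> illegal
(4,5): no bracket -> illegal
(4,7): no bracket -> illegal
(5,3): flips 2 -> legal
(5,7): flips 1 -> legal
(6,3): no bracket -> illegal
(6,5): flips 1 -> legal
(7,3): no bracket -> illegal
(7,4): flips 2 -> legal
(7,5): no bracket -> illegal
B mobility = 4
-- W to move --
(0,4): no bracket -> illegal
(0,5): no bracket -> illegal
(0,6): no bracket -> illegal
(1,3): flips 2 -> legal
(1,4): flips 3 -> legal
(1,6): no bracket -> illegal
(2,1): flips 2 -> legal
(2,2): flips 2 -> legal
(2,3): no bracket -> illegal
(2,5): no bracket -> illegal
(2,6): flips 1 -> legal
(2,7): no bracket -> illegal
(3,1): flips 5 -> legal
(4,1): no bracket -> illegal
(4,2): no bracket -> illegal
(4,5): no bracket -> illegal
(4,7): no bracket -> illegal
(5,2): no bracket -> illegal
(5,3): no bracket -> illegal
(5,7): flips 1 -> legal
(6,5): no bracket -> illegal
(6,7): no bracket -> illegal
(7,5): no bracket -> illegal
(7,6): flips 2 -> legal
(7,7): flips 1 -> legal
W mobility = 9

Answer: B=4 W=9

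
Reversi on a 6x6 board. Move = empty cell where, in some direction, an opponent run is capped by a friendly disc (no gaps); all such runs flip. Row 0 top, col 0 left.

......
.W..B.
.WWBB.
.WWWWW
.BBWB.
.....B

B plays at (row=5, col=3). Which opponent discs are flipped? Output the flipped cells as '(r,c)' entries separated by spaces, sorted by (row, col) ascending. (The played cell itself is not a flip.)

Dir NW: first cell 'B' (not opp) -> no flip
Dir N: opp run (4,3) (3,3) capped by B -> flip
Dir NE: first cell 'B' (not opp) -> no flip
Dir W: first cell '.' (not opp) -> no flip
Dir E: first cell '.' (not opp) -> no flip
Dir SW: edge -> no flip
Dir S: edge -> no flip
Dir SE: edge -> no flip

Answer: (3,3) (4,3)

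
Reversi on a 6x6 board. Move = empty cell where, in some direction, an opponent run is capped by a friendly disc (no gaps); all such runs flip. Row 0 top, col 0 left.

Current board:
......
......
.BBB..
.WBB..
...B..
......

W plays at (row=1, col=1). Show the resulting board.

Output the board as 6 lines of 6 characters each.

Answer: ......
.W....
.WBB..
.WBB..
...B..
......

Derivation:
Place W at (1,1); scan 8 dirs for brackets.
Dir NW: first cell '.' (not opp) -> no flip
Dir N: first cell '.' (not opp) -> no flip
Dir NE: first cell '.' (not opp) -> no flip
Dir W: first cell '.' (not opp) -> no flip
Dir E: first cell '.' (not opp) -> no flip
Dir SW: first cell '.' (not opp) -> no flip
Dir S: opp run (2,1) capped by W -> flip
Dir SE: opp run (2,2) (3,3), next='.' -> no flip
All flips: (2,1)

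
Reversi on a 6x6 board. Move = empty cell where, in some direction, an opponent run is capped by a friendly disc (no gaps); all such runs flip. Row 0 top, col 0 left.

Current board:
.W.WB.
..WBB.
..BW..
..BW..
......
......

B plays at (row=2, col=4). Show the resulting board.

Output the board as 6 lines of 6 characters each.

Answer: .W.WB.
..WBB.
..BBB.
..BW..
......
......

Derivation:
Place B at (2,4); scan 8 dirs for brackets.
Dir NW: first cell 'B' (not opp) -> no flip
Dir N: first cell 'B' (not opp) -> no flip
Dir NE: first cell '.' (not opp) -> no flip
Dir W: opp run (2,3) capped by B -> flip
Dir E: first cell '.' (not opp) -> no flip
Dir SW: opp run (3,3), next='.' -> no flip
Dir S: first cell '.' (not opp) -> no flip
Dir SE: first cell '.' (not opp) -> no flip
All flips: (2,3)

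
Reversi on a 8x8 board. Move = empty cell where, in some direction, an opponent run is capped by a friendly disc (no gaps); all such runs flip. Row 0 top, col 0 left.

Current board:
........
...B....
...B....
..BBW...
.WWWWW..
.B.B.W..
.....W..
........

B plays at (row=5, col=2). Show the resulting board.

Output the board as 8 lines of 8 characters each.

Answer: ........
...B....
...B....
..BBW...
.WBWWW..
.BBB.W..
.....W..
........

Derivation:
Place B at (5,2); scan 8 dirs for brackets.
Dir NW: opp run (4,1), next='.' -> no flip
Dir N: opp run (4,2) capped by B -> flip
Dir NE: opp run (4,3) (3,4), next='.' -> no flip
Dir W: first cell 'B' (not opp) -> no flip
Dir E: first cell 'B' (not opp) -> no flip
Dir SW: first cell '.' (not opp) -> no flip
Dir S: first cell '.' (not opp) -> no flip
Dir SE: first cell '.' (not opp) -> no flip
All flips: (4,2)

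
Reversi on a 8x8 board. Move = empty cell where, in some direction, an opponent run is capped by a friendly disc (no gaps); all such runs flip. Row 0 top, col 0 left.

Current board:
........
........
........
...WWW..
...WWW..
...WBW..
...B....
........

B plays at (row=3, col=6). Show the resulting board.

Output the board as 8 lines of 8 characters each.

Answer: ........
........
........
...WWWB.
...WWB..
...WBW..
...B....
........

Derivation:
Place B at (3,6); scan 8 dirs for brackets.
Dir NW: first cell '.' (not opp) -> no flip
Dir N: first cell '.' (not opp) -> no flip
Dir NE: first cell '.' (not opp) -> no flip
Dir W: opp run (3,5) (3,4) (3,3), next='.' -> no flip
Dir E: first cell '.' (not opp) -> no flip
Dir SW: opp run (4,5) capped by B -> flip
Dir S: first cell '.' (not opp) -> no flip
Dir SE: first cell '.' (not opp) -> no flip
All flips: (4,5)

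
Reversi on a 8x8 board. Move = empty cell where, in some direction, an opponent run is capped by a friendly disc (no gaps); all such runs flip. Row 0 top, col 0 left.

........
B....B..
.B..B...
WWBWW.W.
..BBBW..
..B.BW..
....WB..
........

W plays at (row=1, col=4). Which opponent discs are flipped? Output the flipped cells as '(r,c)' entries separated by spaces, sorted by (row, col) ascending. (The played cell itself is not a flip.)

Answer: (2,4)

Derivation:
Dir NW: first cell '.' (not opp) -> no flip
Dir N: first cell '.' (not opp) -> no flip
Dir NE: first cell '.' (not opp) -> no flip
Dir W: first cell '.' (not opp) -> no flip
Dir E: opp run (1,5), next='.' -> no flip
Dir SW: first cell '.' (not opp) -> no flip
Dir S: opp run (2,4) capped by W -> flip
Dir SE: first cell '.' (not opp) -> no flip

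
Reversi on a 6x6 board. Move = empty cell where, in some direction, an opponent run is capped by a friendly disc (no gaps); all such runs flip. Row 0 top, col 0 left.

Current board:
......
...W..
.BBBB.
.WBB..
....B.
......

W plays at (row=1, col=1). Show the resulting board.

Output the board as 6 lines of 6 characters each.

Answer: ......
.W.W..
.WBBB.
.WBB..
....B.
......

Derivation:
Place W at (1,1); scan 8 dirs for brackets.
Dir NW: first cell '.' (not opp) -> no flip
Dir N: first cell '.' (not opp) -> no flip
Dir NE: first cell '.' (not opp) -> no flip
Dir W: first cell '.' (not opp) -> no flip
Dir E: first cell '.' (not opp) -> no flip
Dir SW: first cell '.' (not opp) -> no flip
Dir S: opp run (2,1) capped by W -> flip
Dir SE: opp run (2,2) (3,3) (4,4), next='.' -> no flip
All flips: (2,1)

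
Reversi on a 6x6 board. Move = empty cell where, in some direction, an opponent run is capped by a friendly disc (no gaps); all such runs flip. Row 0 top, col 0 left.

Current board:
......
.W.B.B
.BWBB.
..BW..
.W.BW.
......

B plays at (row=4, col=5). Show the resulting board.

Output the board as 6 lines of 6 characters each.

Answer: ......
.W.B.B
.BWBB.
..BW..
.W.BBB
......

Derivation:
Place B at (4,5); scan 8 dirs for brackets.
Dir NW: first cell '.' (not opp) -> no flip
Dir N: first cell '.' (not opp) -> no flip
Dir NE: edge -> no flip
Dir W: opp run (4,4) capped by B -> flip
Dir E: edge -> no flip
Dir SW: first cell '.' (not opp) -> no flip
Dir S: first cell '.' (not opp) -> no flip
Dir SE: edge -> no flip
All flips: (4,4)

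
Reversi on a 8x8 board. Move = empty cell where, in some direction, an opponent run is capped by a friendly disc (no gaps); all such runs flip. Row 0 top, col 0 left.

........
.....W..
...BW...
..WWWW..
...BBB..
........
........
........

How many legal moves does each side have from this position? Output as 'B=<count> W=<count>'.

Answer: B=6 W=9

Derivation:
-- B to move --
(0,4): no bracket -> illegal
(0,5): no bracket -> illegal
(0,6): no bracket -> illegal
(1,3): no bracket -> illegal
(1,4): flips 2 -> legal
(1,6): no bracket -> illegal
(2,1): flips 1 -> legal
(2,2): flips 1 -> legal
(2,5): flips 3 -> legal
(2,6): flips 1 -> legal
(3,1): no bracket -> illegal
(3,6): no bracket -> illegal
(4,1): flips 1 -> legal
(4,2): no bracket -> illegal
(4,6): no bracket -> illegal
B mobility = 6
-- W to move --
(1,2): flips 1 -> legal
(1,3): flips 1 -> legal
(1,4): flips 1 -> legal
(2,2): flips 1 -> legal
(3,6): no bracket -> illegal
(4,2): no bracket -> illegal
(4,6): no bracket -> illegal
(5,2): flips 1 -> legal
(5,3): flips 2 -> legal
(5,4): flips 2 -> legal
(5,5): flips 2 -> legal
(5,6): flips 1 -> legal
W mobility = 9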